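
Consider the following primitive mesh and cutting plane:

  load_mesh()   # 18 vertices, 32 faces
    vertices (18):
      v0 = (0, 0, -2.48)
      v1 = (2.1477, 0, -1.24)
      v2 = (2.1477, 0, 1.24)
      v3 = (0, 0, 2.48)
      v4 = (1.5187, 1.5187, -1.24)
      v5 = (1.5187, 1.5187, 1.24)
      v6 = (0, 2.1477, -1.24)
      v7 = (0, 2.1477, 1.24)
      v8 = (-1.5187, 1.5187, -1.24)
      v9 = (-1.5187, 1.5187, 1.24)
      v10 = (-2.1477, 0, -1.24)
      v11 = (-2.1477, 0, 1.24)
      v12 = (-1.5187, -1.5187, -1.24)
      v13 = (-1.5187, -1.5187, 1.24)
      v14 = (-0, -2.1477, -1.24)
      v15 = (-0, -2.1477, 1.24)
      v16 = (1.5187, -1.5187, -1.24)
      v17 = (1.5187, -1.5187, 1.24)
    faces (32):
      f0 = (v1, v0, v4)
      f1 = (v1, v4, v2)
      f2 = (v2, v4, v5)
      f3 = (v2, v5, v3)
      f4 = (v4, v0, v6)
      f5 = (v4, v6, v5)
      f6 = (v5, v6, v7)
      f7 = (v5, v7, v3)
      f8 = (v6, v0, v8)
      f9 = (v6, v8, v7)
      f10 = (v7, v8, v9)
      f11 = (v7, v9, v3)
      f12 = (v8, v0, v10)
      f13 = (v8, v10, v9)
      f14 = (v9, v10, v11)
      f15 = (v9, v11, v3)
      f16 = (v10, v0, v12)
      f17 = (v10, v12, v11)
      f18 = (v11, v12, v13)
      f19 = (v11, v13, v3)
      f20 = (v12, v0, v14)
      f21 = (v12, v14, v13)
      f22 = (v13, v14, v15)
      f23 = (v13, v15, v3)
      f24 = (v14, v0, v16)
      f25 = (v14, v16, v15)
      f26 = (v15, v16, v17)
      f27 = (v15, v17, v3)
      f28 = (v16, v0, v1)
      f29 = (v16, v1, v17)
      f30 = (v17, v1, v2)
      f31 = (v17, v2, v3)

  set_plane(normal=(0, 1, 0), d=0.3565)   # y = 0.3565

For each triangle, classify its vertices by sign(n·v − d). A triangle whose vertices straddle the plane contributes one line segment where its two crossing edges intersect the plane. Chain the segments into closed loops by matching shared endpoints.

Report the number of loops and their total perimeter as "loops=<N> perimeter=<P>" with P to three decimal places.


Straddling triangles (12 of 32):
  (v1,v0,v4) [--+] → (0.3565, 0.3565, -2.18892)–(2.00005, 0.3565, -1.24)  len=1.8978
  (v1,v4,v2) [-+-] → (2.00005, 0.3565, -1.24)–(2.00005, 0.3565, 0.657844)  len=1.8978
  (v2,v4,v5) [-++] → (2.00005, 0.3565, 0.657844)–(2.00005, 0.3565, 1.24)  len=0.5822
  (v2,v5,v3) [-+-] → (2.00005, 0.3565, 1.24)–(0.3565, 0.3565, 2.18892)  len=1.8978
  (v4,v0,v6) [+-+] → (0.3565, 0.3565, -2.18892)–(0, 0.3565, -2.27417)  len=0.3666
  (v5,v7,v3) [++-] → (0, 0.3565, 2.27417)–(0.3565, 0.3565, 2.18892)  len=0.3666
  (v6,v0,v8) [+-+] → (0, 0.3565, -2.27417)–(-0.3565, 0.3565, -2.18892)  len=0.3666
  (v7,v9,v3) [++-] → (-0.3565, 0.3565, 2.18892)–(0, 0.3565, 2.27417)  len=0.3666
  (v8,v0,v10) [+--] → (-0.3565, 0.3565, -2.18892)–(-2.00005, 0.3565, -1.24)  len=1.8978
  (v8,v10,v9) [+-+] → (-2.00005, 0.3565, -1.24)–(-2.00005, 0.3565, -0.657844)  len=0.5822
  (v9,v10,v11) [+--] → (-2.00005, 0.3565, -0.657844)–(-2.00005, 0.3565, 1.24)  len=1.8978
  (v9,v11,v3) [+--] → (-2.00005, 0.3565, 1.24)–(-0.3565, 0.3565, 2.18892)  len=1.8978

Chained into 1 loop(s):
  loop 1: 12 segments, perimeter = 14.0175
Total perimeter = 14.017

loops=1 perimeter=14.017


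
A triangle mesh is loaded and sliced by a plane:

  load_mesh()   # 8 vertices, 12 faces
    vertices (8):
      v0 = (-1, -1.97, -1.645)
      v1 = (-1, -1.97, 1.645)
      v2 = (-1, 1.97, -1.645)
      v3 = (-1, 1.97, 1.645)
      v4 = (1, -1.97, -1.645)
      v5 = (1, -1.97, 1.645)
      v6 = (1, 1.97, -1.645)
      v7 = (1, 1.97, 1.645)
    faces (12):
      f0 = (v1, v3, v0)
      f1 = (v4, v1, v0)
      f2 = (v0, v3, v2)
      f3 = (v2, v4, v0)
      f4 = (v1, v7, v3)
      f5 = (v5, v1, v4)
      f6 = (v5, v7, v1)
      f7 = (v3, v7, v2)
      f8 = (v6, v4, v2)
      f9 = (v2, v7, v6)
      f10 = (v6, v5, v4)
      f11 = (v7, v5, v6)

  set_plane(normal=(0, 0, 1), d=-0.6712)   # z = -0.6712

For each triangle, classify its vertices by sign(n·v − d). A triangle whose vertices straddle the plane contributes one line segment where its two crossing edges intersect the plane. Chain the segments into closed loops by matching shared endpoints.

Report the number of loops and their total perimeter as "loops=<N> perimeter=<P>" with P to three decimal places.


Straddling triangles (8 of 12):
  (v1,v3,v0) [++-] → (-1, -0.803808, -0.6712)–(-1, -1.97, -0.6712)  len=1.1662
  (v4,v1,v0) [-+-] → (0.408024, -1.97, -0.6712)–(-1, -1.97, -0.6712)  len=1.4080
  (v0,v3,v2) [-+-] → (-1, -0.803808, -0.6712)–(-1, 1.97, -0.6712)  len=2.7738
  (v5,v1,v4) [++-] → (0.408024, -1.97, -0.6712)–(1, -1.97, -0.6712)  len=0.5920
  (v3,v7,v2) [++-] → (-0.408024, 1.97, -0.6712)–(-1, 1.97, -0.6712)  len=0.5920
  (v2,v7,v6) [-+-] → (-0.408024, 1.97, -0.6712)–(1, 1.97, -0.6712)  len=1.4080
  (v6,v5,v4) [-+-] → (1, 0.803808, -0.6712)–(1, -1.97, -0.6712)  len=2.7738
  (v7,v5,v6) [++-] → (1, 0.803808, -0.6712)–(1, 1.97, -0.6712)  len=1.1662

Chained into 1 loop(s):
  loop 1: 8 segments, perimeter = 11.8800
Total perimeter = 11.880

loops=1 perimeter=11.880


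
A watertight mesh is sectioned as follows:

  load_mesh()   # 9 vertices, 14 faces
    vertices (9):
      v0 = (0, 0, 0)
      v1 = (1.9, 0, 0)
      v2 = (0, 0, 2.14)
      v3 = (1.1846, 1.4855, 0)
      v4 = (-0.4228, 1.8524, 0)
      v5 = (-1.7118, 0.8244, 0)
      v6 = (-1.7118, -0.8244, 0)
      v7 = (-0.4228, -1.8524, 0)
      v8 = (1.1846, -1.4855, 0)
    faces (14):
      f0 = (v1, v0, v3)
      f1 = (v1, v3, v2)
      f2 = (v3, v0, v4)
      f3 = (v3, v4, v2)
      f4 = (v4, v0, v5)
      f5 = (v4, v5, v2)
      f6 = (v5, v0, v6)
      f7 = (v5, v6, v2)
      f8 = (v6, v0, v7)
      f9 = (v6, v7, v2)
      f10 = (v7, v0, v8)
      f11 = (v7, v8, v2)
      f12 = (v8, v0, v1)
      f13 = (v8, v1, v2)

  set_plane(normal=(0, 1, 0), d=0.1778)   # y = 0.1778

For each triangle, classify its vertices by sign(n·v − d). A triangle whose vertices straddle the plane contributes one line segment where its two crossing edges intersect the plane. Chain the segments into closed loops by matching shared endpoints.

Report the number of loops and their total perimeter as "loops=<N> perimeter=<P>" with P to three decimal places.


Straddling triangles (8 of 14):
  (v1,v0,v3) [--+] → (0.141785, 0.1778, 0)–(1.81437, 0.1778, 0)  len=1.6726
  (v1,v3,v2) [-+-] → (1.81437, 0.1778, 0)–(0.141785, 0.1778, 1.88386)  len=2.5192
  (v3,v0,v4) [+-+] → (0.141785, 0.1778, 0)–(-0.0405819, 0.1778, 0)  len=0.1824
  (v3,v4,v2) [++-] → (-0.0405819, 0.1778, 1.9346)–(0.141785, 0.1778, 1.88386)  len=0.1893
  (v4,v0,v5) [+-+] → (-0.0405819, 0.1778, 0)–(-0.369187, 0.1778, 0)  len=0.3286
  (v4,v5,v2) [++-] → (-0.369187, 0.1778, 1.67846)–(-0.0405819, 0.1778, 1.9346)  len=0.4166
  (v5,v0,v6) [+--] → (-0.369187, 0.1778, 0)–(-1.7118, 0.1778, 0)  len=1.3426
  (v5,v6,v2) [+--] → (-1.7118, 0.1778, 0)–(-0.369187, 0.1778, 1.67846)  len=2.1494

Chained into 1 loop(s):
  loop 1: 8 segments, perimeter = 8.8007
Total perimeter = 8.801

loops=1 perimeter=8.801


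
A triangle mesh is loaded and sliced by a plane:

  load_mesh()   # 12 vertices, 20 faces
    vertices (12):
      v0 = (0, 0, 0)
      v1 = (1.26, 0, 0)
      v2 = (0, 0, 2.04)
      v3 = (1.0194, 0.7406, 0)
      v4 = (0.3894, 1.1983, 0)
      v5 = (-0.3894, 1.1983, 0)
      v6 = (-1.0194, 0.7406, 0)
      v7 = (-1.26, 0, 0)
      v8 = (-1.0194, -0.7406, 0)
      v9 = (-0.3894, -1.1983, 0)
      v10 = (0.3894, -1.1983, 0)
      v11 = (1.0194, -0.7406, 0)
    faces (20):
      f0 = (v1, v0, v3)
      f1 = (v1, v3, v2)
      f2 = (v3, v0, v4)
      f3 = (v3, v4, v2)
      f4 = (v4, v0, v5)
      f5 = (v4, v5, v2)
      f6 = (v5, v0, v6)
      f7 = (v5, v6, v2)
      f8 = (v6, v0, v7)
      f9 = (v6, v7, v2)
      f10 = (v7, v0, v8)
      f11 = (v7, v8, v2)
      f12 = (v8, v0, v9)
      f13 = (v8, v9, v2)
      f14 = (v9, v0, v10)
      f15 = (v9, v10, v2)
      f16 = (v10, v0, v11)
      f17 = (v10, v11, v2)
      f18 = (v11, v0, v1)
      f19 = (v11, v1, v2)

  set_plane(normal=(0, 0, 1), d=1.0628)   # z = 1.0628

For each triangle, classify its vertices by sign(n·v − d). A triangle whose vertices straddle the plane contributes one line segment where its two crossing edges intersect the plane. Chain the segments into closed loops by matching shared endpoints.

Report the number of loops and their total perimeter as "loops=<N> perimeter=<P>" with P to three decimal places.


Straddling triangles (10 of 20):
  (v1,v3,v2) [--+] → (0.488313, 0.354762, 1.0628)–(0.603565, 0, 1.0628)  len=0.3730
  (v3,v4,v2) [--+] → (0.18653, 0.574009, 1.0628)–(0.488313, 0.354762, 1.0628)  len=0.3730
  (v4,v5,v2) [--+] → (-0.18653, 0.574009, 1.0628)–(0.18653, 0.574009, 1.0628)  len=0.3731
  (v5,v6,v2) [--+] → (-0.488313, 0.354762, 1.0628)–(-0.18653, 0.574009, 1.0628)  len=0.3730
  (v6,v7,v2) [--+] → (-0.603565, 0, 1.0628)–(-0.488313, 0.354762, 1.0628)  len=0.3730
  (v7,v8,v2) [--+] → (-0.488313, -0.354762, 1.0628)–(-0.603565, 0, 1.0628)  len=0.3730
  (v8,v9,v2) [--+] → (-0.18653, -0.574009, 1.0628)–(-0.488313, -0.354762, 1.0628)  len=0.3730
  (v9,v10,v2) [--+] → (0.18653, -0.574009, 1.0628)–(-0.18653, -0.574009, 1.0628)  len=0.3731
  (v10,v11,v2) [--+] → (0.488313, -0.354762, 1.0628)–(0.18653, -0.574009, 1.0628)  len=0.3730
  (v11,v1,v2) [--+] → (0.603565, 0, 1.0628)–(0.488313, -0.354762, 1.0628)  len=0.3730

Chained into 1 loop(s):
  loop 1: 10 segments, perimeter = 3.7302
Total perimeter = 3.730

loops=1 perimeter=3.730


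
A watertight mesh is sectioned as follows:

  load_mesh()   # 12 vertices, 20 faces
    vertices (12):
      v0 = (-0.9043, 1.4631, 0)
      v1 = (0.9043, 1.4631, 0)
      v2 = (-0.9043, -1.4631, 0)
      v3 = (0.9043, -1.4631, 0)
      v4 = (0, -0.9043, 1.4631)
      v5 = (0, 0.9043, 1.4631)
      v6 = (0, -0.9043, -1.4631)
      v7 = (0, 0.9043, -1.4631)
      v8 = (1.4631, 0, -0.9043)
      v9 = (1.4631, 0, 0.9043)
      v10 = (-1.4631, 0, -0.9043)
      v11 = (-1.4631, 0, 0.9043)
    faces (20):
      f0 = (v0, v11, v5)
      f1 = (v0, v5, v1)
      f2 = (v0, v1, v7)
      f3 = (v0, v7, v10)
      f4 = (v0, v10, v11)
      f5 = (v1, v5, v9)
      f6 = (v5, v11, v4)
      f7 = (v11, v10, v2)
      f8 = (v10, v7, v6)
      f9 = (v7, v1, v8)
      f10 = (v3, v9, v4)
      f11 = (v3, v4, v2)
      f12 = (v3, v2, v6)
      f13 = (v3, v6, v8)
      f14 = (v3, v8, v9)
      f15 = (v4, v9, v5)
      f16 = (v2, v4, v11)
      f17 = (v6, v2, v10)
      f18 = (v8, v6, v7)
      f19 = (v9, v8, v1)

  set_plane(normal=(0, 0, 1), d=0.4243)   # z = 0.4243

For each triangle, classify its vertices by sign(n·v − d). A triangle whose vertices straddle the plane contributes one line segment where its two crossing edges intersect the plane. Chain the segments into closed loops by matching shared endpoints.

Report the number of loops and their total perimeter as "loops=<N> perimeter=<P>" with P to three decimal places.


loops=1 perimeter=8.860

Straddling triangles (10 of 20):
  (v0,v11,v5) [-++] → (-1.16649, 0.77661, 0.4243)–(-0.642052, 1.30105, 0.4243)  len=0.7417
  (v0,v5,v1) [-+-] → (-0.642052, 1.30105, 0.4243)–(0.642052, 1.30105, 0.4243)  len=1.2841
  (v0,v10,v11) [--+] → (-1.4631, 0, 0.4243)–(-1.16649, 0.77661, 0.4243)  len=0.8313
  (v1,v5,v9) [-++] → (0.642052, 1.30105, 0.4243)–(1.16649, 0.77661, 0.4243)  len=0.7417
  (v11,v10,v2) [+--] → (-1.4631, 0, 0.4243)–(-1.16649, -0.77661, 0.4243)  len=0.8313
  (v3,v9,v4) [-++] → (1.16649, -0.77661, 0.4243)–(0.642052, -1.30105, 0.4243)  len=0.7417
  (v3,v4,v2) [-+-] → (0.642052, -1.30105, 0.4243)–(-0.642052, -1.30105, 0.4243)  len=1.2841
  (v3,v8,v9) [--+] → (1.4631, 0, 0.4243)–(1.16649, -0.77661, 0.4243)  len=0.8313
  (v2,v4,v11) [-++] → (-0.642052, -1.30105, 0.4243)–(-1.16649, -0.77661, 0.4243)  len=0.7417
  (v9,v8,v1) [+--] → (1.4631, 0, 0.4243)–(1.16649, 0.77661, 0.4243)  len=0.8313

Chained into 1 loop(s):
  loop 1: 10 segments, perimeter = 8.8602
Total perimeter = 8.860


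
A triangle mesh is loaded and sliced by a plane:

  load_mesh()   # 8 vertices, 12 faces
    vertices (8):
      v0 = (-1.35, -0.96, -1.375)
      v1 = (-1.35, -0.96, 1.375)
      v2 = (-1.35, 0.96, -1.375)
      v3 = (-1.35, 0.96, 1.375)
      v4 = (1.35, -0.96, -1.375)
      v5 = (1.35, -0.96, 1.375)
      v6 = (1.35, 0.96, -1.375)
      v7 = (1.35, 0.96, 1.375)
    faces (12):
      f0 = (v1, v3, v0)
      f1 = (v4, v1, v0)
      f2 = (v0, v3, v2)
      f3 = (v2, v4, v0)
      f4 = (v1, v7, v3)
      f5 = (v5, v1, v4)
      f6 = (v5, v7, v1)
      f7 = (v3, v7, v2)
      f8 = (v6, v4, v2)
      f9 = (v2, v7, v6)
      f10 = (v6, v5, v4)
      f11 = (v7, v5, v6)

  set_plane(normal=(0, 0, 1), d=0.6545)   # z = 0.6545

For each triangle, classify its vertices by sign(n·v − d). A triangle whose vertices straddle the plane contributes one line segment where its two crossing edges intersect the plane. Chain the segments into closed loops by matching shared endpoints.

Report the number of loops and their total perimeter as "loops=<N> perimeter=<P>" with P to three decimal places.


Straddling triangles (8 of 12):
  (v1,v3,v0) [++-] → (-1.35, 0.45696, 0.6545)–(-1.35, -0.96, 0.6545)  len=1.4170
  (v4,v1,v0) [-+-] → (-0.6426, -0.96, 0.6545)–(-1.35, -0.96, 0.6545)  len=0.7074
  (v0,v3,v2) [-+-] → (-1.35, 0.45696, 0.6545)–(-1.35, 0.96, 0.6545)  len=0.5030
  (v5,v1,v4) [++-] → (-0.6426, -0.96, 0.6545)–(1.35, -0.96, 0.6545)  len=1.9926
  (v3,v7,v2) [++-] → (0.6426, 0.96, 0.6545)–(-1.35, 0.96, 0.6545)  len=1.9926
  (v2,v7,v6) [-+-] → (0.6426, 0.96, 0.6545)–(1.35, 0.96, 0.6545)  len=0.7074
  (v6,v5,v4) [-+-] → (1.35, -0.45696, 0.6545)–(1.35, -0.96, 0.6545)  len=0.5030
  (v7,v5,v6) [++-] → (1.35, -0.45696, 0.6545)–(1.35, 0.96, 0.6545)  len=1.4170

Chained into 1 loop(s):
  loop 1: 8 segments, perimeter = 9.2400
Total perimeter = 9.240

loops=1 perimeter=9.240


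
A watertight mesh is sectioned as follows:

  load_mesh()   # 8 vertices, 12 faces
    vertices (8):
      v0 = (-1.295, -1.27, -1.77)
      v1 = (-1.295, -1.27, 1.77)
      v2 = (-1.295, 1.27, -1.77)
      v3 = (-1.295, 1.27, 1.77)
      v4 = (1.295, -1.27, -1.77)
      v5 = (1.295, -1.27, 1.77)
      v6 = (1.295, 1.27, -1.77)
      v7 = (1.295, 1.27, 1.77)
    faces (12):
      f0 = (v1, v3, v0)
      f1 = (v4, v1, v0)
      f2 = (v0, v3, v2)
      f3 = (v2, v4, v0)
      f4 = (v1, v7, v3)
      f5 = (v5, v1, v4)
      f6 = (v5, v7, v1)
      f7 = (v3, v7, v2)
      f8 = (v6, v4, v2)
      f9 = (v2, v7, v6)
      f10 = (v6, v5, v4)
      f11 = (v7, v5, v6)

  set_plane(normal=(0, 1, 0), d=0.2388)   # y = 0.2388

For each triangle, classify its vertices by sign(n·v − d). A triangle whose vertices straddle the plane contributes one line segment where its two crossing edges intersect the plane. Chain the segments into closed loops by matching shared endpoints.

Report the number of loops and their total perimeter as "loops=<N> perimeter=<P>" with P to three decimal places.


Straddling triangles (8 of 12):
  (v1,v3,v0) [-+-] → (-1.295, 0.2388, 1.77)–(-1.295, 0.2388, 0.332816)  len=1.4372
  (v0,v3,v2) [-++] → (-1.295, 0.2388, 0.332816)–(-1.295, 0.2388, -1.77)  len=2.1028
  (v2,v4,v0) [+--] → (-0.243501, 0.2388, -1.77)–(-1.295, 0.2388, -1.77)  len=1.0515
  (v1,v7,v3) [-++] → (0.243501, 0.2388, 1.77)–(-1.295, 0.2388, 1.77)  len=1.5385
  (v5,v7,v1) [-+-] → (1.295, 0.2388, 1.77)–(0.243501, 0.2388, 1.77)  len=1.0515
  (v6,v4,v2) [+-+] → (1.295, 0.2388, -1.77)–(-0.243501, 0.2388, -1.77)  len=1.5385
  (v6,v5,v4) [+--] → (1.295, 0.2388, -0.332816)–(1.295, 0.2388, -1.77)  len=1.4372
  (v7,v5,v6) [+-+] → (1.295, 0.2388, 1.77)–(1.295, 0.2388, -0.332816)  len=2.1028

Chained into 1 loop(s):
  loop 1: 8 segments, perimeter = 12.2600
Total perimeter = 12.260

loops=1 perimeter=12.260


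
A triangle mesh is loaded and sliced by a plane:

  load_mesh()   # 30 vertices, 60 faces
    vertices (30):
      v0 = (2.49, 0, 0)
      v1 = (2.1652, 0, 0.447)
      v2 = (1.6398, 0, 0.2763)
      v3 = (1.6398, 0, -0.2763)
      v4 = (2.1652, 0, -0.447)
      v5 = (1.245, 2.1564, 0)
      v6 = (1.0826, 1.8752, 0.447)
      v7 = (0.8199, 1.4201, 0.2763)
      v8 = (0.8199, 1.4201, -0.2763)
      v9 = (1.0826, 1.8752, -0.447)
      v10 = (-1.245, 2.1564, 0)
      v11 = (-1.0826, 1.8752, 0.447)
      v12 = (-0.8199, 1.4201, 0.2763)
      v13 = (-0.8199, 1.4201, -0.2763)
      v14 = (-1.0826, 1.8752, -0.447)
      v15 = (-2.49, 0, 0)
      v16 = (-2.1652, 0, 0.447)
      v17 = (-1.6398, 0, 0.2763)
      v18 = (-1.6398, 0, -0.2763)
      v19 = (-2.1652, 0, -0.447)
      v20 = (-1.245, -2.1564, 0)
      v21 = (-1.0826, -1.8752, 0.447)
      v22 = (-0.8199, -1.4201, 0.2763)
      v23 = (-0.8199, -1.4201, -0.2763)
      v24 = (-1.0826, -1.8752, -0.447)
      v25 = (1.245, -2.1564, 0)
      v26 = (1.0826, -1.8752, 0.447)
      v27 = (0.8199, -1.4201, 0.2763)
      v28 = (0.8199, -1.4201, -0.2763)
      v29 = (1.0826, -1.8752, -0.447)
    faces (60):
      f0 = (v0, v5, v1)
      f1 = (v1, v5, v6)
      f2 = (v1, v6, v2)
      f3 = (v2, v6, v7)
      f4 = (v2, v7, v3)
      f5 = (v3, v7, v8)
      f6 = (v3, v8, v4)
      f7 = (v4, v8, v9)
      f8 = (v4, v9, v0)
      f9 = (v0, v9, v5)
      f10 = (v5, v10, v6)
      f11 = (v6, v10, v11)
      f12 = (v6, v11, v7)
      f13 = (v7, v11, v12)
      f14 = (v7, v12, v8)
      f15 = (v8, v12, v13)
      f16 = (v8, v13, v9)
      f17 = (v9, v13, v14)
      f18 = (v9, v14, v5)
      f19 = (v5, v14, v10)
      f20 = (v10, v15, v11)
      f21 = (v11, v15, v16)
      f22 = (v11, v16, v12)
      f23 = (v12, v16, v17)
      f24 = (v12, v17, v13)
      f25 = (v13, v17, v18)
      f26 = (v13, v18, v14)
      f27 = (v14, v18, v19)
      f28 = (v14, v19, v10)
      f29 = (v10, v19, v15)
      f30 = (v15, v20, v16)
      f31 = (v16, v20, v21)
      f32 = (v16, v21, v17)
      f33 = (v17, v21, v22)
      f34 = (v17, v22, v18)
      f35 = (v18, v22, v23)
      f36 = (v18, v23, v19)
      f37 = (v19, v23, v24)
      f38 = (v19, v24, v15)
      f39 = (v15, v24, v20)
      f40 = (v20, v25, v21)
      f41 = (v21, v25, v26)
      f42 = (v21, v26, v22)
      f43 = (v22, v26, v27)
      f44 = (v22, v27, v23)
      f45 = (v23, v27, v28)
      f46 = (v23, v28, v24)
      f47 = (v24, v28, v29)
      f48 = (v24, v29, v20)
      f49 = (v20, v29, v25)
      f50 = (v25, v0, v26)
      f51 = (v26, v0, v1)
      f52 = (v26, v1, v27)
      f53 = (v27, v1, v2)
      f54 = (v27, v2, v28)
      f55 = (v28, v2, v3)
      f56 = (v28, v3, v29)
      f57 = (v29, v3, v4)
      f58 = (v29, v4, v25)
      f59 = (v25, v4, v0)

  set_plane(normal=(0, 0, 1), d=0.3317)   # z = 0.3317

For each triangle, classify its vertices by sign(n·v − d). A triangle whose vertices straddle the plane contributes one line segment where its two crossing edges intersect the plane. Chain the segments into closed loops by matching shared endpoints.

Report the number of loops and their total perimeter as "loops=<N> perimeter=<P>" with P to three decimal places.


loops=2 perimeter=24.356

Straddling triangles (24 of 60):
  (v0,v5,v1) [--+] → (1.92784, 0.556226, 0.3317)–(2.24898, 0, 0.3317)  len=0.6423
  (v1,v5,v6) [+-+] → (1.92784, 0.556226, 0.3317)–(1.12449, 1.94773, 0.3317)  len=1.6068
  (v1,v6,v2) [++-] → (1.45896, 0.608589, 0.3317)–(1.81032, 0, 0.3317)  len=0.7027
  (v2,v6,v7) [-+-] → (1.45896, 0.608589, 0.3317)–(0.905158, 1.5678, 0.3317)  len=1.1076
  (v5,v10,v6) [--+] → (0.482215, 1.94773, 0.3317)–(1.12449, 1.94773, 0.3317)  len=0.6423
  (v6,v10,v11) [+-+] → (0.482215, 1.94773, 0.3317)–(-1.12449, 1.94773, 0.3317)  len=1.6067
  (v6,v11,v7) [++-] → (0.202451, 1.5678, 0.3317)–(0.905158, 1.5678, 0.3317)  len=0.7027
  (v7,v11,v12) [-+-] → (0.202451, 1.5678, 0.3317)–(-0.905158, 1.5678, 0.3317)  len=1.1076
  (v10,v15,v11) [--+] → (-1.44563, 1.39151, 0.3317)–(-1.12449, 1.94773, 0.3317)  len=0.6423
  (v11,v15,v16) [+-+] → (-1.44563, 1.39151, 0.3317)–(-2.24898, 0, 0.3317)  len=1.6068
  (v11,v16,v12) [++-] → (-1.25651, 0.959212, 0.3317)–(-0.905158, 1.5678, 0.3317)  len=0.7027
  (v12,v16,v17) [-+-] → (-1.25651, 0.959212, 0.3317)–(-1.81032, 0, 0.3317)  len=1.1076
  (v15,v20,v16) [--+] → (-1.92784, -0.556226, 0.3317)–(-2.24898, 0, 0.3317)  len=0.6423
  (v16,v20,v21) [+-+] → (-1.92784, -0.556226, 0.3317)–(-1.12449, -1.94773, 0.3317)  len=1.6068
  (v16,v21,v17) [++-] → (-1.45896, -0.608589, 0.3317)–(-1.81032, 0, 0.3317)  len=0.7027
  (v17,v21,v22) [-+-] → (-1.45896, -0.608589, 0.3317)–(-0.905158, -1.5678, 0.3317)  len=1.1076
  (v20,v25,v21) [--+] → (-0.482215, -1.94773, 0.3317)–(-1.12449, -1.94773, 0.3317)  len=0.6423
  (v21,v25,v26) [+-+] → (-0.482215, -1.94773, 0.3317)–(1.12449, -1.94773, 0.3317)  len=1.6067
  (v21,v26,v22) [++-] → (-0.202451, -1.5678, 0.3317)–(-0.905158, -1.5678, 0.3317)  len=0.7027
  (v22,v26,v27) [-+-] → (-0.202451, -1.5678, 0.3317)–(0.905158, -1.5678, 0.3317)  len=1.1076
  (v25,v0,v26) [--+] → (1.44563, -1.39151, 0.3317)–(1.12449, -1.94773, 0.3317)  len=0.6423
  (v26,v0,v1) [+-+] → (1.44563, -1.39151, 0.3317)–(2.24898, 0, 0.3317)  len=1.6068
  (v26,v1,v27) [++-] → (1.25651, -0.959212, 0.3317)–(0.905158, -1.5678, 0.3317)  len=0.7027
  (v27,v1,v2) [-+-] → (1.25651, -0.959212, 0.3317)–(1.81032, 0, 0.3317)  len=1.1076

Chained into 2 loop(s):
  loop 1: 12 segments, perimeter = 13.4941
  loop 2: 12 segments, perimeter = 10.8620
Total perimeter = 24.356


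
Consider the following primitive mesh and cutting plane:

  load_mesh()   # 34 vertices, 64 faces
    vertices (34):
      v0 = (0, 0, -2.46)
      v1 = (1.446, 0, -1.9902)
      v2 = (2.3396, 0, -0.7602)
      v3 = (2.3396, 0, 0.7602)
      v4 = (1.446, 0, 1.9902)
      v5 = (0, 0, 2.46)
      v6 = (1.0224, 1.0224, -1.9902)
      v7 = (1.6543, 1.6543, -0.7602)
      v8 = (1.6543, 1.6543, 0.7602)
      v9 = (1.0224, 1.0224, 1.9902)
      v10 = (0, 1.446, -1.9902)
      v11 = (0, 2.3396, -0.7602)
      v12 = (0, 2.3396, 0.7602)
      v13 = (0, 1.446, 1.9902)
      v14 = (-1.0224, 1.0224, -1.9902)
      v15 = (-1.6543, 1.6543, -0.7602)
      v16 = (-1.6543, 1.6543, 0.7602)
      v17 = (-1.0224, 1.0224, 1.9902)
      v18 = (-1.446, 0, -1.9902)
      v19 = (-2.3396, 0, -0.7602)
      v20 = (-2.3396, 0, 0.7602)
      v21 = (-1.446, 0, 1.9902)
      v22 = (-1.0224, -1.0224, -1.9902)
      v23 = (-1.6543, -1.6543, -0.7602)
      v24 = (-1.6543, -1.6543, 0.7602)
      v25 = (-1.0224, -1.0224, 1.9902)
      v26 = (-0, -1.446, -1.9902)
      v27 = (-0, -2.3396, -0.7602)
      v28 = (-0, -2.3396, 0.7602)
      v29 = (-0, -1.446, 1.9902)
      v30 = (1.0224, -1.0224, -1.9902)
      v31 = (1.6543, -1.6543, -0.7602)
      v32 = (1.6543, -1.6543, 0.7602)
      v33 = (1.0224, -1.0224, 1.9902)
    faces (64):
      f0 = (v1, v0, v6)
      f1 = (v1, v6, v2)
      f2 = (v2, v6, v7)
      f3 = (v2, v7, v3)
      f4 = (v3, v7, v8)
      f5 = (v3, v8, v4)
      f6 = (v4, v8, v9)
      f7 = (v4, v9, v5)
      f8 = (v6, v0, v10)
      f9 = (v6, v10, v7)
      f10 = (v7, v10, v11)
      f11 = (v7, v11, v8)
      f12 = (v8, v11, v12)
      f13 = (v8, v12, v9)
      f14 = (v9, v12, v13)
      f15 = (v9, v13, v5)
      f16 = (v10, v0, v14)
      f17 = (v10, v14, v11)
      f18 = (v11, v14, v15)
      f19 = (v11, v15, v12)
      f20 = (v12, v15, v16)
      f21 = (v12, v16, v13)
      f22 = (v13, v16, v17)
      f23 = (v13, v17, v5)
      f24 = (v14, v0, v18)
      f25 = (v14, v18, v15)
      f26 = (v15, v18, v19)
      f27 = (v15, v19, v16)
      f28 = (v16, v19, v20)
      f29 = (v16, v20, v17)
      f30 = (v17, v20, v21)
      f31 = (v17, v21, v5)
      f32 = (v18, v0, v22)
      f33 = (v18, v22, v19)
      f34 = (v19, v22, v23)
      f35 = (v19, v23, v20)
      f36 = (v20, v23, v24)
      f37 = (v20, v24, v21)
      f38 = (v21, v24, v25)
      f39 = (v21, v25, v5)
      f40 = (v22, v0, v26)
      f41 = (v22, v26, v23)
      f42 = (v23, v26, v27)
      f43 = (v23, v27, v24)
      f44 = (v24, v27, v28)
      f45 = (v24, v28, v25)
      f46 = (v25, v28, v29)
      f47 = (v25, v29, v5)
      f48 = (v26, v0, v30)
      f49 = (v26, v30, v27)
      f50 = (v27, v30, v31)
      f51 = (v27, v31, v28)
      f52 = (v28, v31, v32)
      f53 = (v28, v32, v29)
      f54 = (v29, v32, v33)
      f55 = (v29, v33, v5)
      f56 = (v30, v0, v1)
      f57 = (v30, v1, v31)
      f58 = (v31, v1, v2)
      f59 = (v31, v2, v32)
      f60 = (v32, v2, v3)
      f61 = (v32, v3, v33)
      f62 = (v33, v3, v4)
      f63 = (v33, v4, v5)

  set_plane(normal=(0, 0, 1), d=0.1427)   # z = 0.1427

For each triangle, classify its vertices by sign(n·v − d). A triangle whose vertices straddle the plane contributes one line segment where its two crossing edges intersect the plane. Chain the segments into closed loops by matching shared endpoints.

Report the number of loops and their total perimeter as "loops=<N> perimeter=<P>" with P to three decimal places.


loops=1 perimeter=14.325

Straddling triangles (16 of 64):
  (v2,v7,v3) [--+] → (2.06127, 0.671883, 0.1427)–(2.3396, 0, 0.1427)  len=0.7273
  (v3,v7,v8) [+-+] → (2.06127, 0.671883, 0.1427)–(1.6543, 1.6543, 0.1427)  len=1.0634
  (v7,v11,v8) [--+] → (0.982417, 1.93263, 0.1427)–(1.6543, 1.6543, 0.1427)  len=0.7273
  (v8,v11,v12) [+-+] → (0.982417, 1.93263, 0.1427)–(0, 2.3396, 0.1427)  len=1.0634
  (v11,v15,v12) [--+] → (-0.671883, 2.06127, 0.1427)–(0, 2.3396, 0.1427)  len=0.7273
  (v12,v15,v16) [+-+] → (-0.671883, 2.06127, 0.1427)–(-1.6543, 1.6543, 0.1427)  len=1.0634
  (v15,v19,v16) [--+] → (-1.93263, 0.982417, 0.1427)–(-1.6543, 1.6543, 0.1427)  len=0.7273
  (v16,v19,v20) [+-+] → (-1.93263, 0.982417, 0.1427)–(-2.3396, 0, 0.1427)  len=1.0634
  (v19,v23,v20) [--+] → (-2.06127, -0.671883, 0.1427)–(-2.3396, 0, 0.1427)  len=0.7273
  (v20,v23,v24) [+-+] → (-2.06127, -0.671883, 0.1427)–(-1.6543, -1.6543, 0.1427)  len=1.0634
  (v23,v27,v24) [--+] → (-0.982417, -1.93263, 0.1427)–(-1.6543, -1.6543, 0.1427)  len=0.7273
  (v24,v27,v28) [+-+] → (-0.982417, -1.93263, 0.1427)–(0, -2.3396, 0.1427)  len=1.0634
  (v27,v31,v28) [--+] → (0.671883, -2.06127, 0.1427)–(0, -2.3396, 0.1427)  len=0.7273
  (v28,v31,v32) [+-+] → (0.671883, -2.06127, 0.1427)–(1.6543, -1.6543, 0.1427)  len=1.0634
  (v31,v2,v32) [--+] → (1.93263, -0.982417, 0.1427)–(1.6543, -1.6543, 0.1427)  len=0.7273
  (v32,v2,v3) [+-+] → (1.93263, -0.982417, 0.1427)–(2.3396, 0, 0.1427)  len=1.0634

Chained into 1 loop(s):
  loop 1: 16 segments, perimeter = 14.3250
Total perimeter = 14.325


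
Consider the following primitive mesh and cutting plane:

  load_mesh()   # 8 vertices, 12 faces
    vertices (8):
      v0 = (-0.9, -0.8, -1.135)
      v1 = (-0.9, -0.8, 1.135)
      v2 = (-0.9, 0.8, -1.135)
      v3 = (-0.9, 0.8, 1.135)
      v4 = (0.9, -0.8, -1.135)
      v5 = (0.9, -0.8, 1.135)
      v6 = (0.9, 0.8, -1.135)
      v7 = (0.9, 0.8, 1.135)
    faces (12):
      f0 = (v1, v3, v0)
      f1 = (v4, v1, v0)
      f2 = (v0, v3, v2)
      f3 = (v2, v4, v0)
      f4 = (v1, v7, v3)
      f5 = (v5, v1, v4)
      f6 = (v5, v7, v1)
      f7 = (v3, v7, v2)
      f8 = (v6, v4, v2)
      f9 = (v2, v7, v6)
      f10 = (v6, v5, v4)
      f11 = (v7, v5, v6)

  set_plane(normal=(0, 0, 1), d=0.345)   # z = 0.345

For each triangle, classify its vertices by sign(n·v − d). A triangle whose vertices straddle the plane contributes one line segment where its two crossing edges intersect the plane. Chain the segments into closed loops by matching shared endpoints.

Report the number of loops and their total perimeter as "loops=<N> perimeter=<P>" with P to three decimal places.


loops=1 perimeter=6.800

Straddling triangles (8 of 12):
  (v1,v3,v0) [++-] → (-0.9, 0.243172, 0.345)–(-0.9, -0.8, 0.345)  len=1.0432
  (v4,v1,v0) [-+-] → (-0.273568, -0.8, 0.345)–(-0.9, -0.8, 0.345)  len=0.6264
  (v0,v3,v2) [-+-] → (-0.9, 0.243172, 0.345)–(-0.9, 0.8, 0.345)  len=0.5568
  (v5,v1,v4) [++-] → (-0.273568, -0.8, 0.345)–(0.9, -0.8, 0.345)  len=1.1736
  (v3,v7,v2) [++-] → (0.273568, 0.8, 0.345)–(-0.9, 0.8, 0.345)  len=1.1736
  (v2,v7,v6) [-+-] → (0.273568, 0.8, 0.345)–(0.9, 0.8, 0.345)  len=0.6264
  (v6,v5,v4) [-+-] → (0.9, -0.243172, 0.345)–(0.9, -0.8, 0.345)  len=0.5568
  (v7,v5,v6) [++-] → (0.9, -0.243172, 0.345)–(0.9, 0.8, 0.345)  len=1.0432

Chained into 1 loop(s):
  loop 1: 8 segments, perimeter = 6.8000
Total perimeter = 6.800


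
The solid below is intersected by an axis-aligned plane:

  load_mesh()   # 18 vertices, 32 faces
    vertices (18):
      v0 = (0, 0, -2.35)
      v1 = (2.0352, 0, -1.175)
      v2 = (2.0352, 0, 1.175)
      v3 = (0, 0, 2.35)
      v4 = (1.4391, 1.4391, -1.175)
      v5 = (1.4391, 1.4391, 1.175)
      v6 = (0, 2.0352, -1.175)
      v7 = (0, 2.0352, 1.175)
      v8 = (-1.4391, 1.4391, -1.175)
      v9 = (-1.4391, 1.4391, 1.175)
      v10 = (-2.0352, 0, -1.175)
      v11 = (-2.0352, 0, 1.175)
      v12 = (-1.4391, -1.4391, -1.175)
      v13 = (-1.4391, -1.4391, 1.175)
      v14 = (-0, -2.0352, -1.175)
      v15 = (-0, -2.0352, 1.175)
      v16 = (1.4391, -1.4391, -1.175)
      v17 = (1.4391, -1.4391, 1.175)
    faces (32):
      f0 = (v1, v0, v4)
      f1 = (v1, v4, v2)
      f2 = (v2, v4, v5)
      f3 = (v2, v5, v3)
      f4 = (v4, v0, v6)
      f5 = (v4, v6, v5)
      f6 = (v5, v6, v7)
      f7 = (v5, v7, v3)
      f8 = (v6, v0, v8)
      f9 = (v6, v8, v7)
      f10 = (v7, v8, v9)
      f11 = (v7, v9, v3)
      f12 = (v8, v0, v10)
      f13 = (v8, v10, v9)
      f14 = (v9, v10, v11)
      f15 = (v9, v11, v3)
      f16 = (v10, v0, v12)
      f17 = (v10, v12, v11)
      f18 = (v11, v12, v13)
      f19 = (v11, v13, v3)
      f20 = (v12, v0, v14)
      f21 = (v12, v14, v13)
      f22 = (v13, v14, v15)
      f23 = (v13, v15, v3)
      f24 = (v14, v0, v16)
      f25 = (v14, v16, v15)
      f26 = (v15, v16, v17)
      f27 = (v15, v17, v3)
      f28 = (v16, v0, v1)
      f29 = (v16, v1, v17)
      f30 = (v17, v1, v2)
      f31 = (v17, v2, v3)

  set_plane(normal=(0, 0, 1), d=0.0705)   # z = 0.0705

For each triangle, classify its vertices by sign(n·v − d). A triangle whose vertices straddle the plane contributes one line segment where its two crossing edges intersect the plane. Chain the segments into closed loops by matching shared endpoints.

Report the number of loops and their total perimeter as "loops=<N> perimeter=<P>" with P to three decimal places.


Straddling triangles (16 of 32):
  (v1,v4,v2) [--+] → (1.75503, 0.676377, 0.0705)–(2.0352, 0, 0.0705)  len=0.7321
  (v2,v4,v5) [+-+] → (1.75503, 0.676377, 0.0705)–(1.4391, 1.4391, 0.0705)  len=0.8256
  (v4,v6,v5) [--+] → (0.762723, 1.71927, 0.0705)–(1.4391, 1.4391, 0.0705)  len=0.7321
  (v5,v6,v7) [+-+] → (0.762723, 1.71927, 0.0705)–(0, 2.0352, 0.0705)  len=0.8256
  (v6,v8,v7) [--+] → (-0.676377, 1.75503, 0.0705)–(0, 2.0352, 0.0705)  len=0.7321
  (v7,v8,v9) [+-+] → (-0.676377, 1.75503, 0.0705)–(-1.4391, 1.4391, 0.0705)  len=0.8256
  (v8,v10,v9) [--+] → (-1.71927, 0.762723, 0.0705)–(-1.4391, 1.4391, 0.0705)  len=0.7321
  (v9,v10,v11) [+-+] → (-1.71927, 0.762723, 0.0705)–(-2.0352, 0, 0.0705)  len=0.8256
  (v10,v12,v11) [--+] → (-1.75503, -0.676377, 0.0705)–(-2.0352, 0, 0.0705)  len=0.7321
  (v11,v12,v13) [+-+] → (-1.75503, -0.676377, 0.0705)–(-1.4391, -1.4391, 0.0705)  len=0.8256
  (v12,v14,v13) [--+] → (-0.762723, -1.71927, 0.0705)–(-1.4391, -1.4391, 0.0705)  len=0.7321
  (v13,v14,v15) [+-+] → (-0.762723, -1.71927, 0.0705)–(0, -2.0352, 0.0705)  len=0.8256
  (v14,v16,v15) [--+] → (0.676377, -1.75503, 0.0705)–(0, -2.0352, 0.0705)  len=0.7321
  (v15,v16,v17) [+-+] → (0.676377, -1.75503, 0.0705)–(1.4391, -1.4391, 0.0705)  len=0.8256
  (v16,v1,v17) [--+] → (1.71927, -0.762723, 0.0705)–(1.4391, -1.4391, 0.0705)  len=0.7321
  (v17,v1,v2) [+-+] → (1.71927, -0.762723, 0.0705)–(2.0352, 0, 0.0705)  len=0.8256

Chained into 1 loop(s):
  loop 1: 16 segments, perimeter = 12.4614
Total perimeter = 12.461

loops=1 perimeter=12.461


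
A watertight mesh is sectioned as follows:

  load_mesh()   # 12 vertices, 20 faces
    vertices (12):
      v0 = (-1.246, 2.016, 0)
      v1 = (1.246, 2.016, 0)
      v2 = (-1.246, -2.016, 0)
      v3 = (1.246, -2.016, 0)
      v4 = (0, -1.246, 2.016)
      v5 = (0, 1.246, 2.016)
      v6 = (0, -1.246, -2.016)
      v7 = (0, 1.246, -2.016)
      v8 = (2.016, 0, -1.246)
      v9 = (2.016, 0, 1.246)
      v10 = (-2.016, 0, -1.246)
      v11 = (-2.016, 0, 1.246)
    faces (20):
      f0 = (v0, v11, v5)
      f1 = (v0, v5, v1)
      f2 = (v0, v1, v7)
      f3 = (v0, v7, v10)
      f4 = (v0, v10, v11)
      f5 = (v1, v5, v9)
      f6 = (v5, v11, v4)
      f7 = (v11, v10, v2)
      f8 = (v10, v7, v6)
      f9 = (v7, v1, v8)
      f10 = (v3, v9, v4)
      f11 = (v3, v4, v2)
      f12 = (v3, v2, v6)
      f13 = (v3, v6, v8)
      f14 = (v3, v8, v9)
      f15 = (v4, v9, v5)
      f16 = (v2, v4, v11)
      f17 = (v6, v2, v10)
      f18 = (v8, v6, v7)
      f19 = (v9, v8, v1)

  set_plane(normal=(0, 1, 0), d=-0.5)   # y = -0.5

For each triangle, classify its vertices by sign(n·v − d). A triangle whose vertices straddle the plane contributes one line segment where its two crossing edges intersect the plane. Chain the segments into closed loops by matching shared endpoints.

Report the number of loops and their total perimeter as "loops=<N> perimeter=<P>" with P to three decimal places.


Straddling triangles (10 of 20):
  (v5,v11,v4) [++-] → (-1.20701, -0.5, 1.55499)–(0, -0.5, 2.016)  len=1.2921
  (v11,v10,v2) [++-] → (-1.82503, -0.5, -0.936972)–(-1.82503, -0.5, 0.936972)  len=1.8739
  (v10,v7,v6) [++-] → (0, -0.5, -2.016)–(-1.20701, -0.5, -1.55499)  len=1.2921
  (v3,v9,v4) [-+-] → (1.82503, -0.5, 0.936972)–(1.20701, -0.5, 1.55499)  len=0.8740
  (v3,v6,v8) [--+] → (1.20701, -0.5, -1.55499)–(1.82503, -0.5, -0.936972)  len=0.8740
  (v3,v8,v9) [-++] → (1.82503, -0.5, -0.936972)–(1.82503, -0.5, 0.936972)  len=1.8739
  (v4,v9,v5) [-++] → (1.20701, -0.5, 1.55499)–(0, -0.5, 2.016)  len=1.2921
  (v2,v4,v11) [--+] → (-1.20701, -0.5, 1.55499)–(-1.82503, -0.5, 0.936972)  len=0.8740
  (v6,v2,v10) [--+] → (-1.82503, -0.5, -0.936972)–(-1.20701, -0.5, -1.55499)  len=0.8740
  (v8,v6,v7) [+-+] → (1.20701, -0.5, -1.55499)–(0, -0.5, -2.016)  len=1.2921

Chained into 1 loop(s):
  loop 1: 10 segments, perimeter = 12.4121
Total perimeter = 12.412

loops=1 perimeter=12.412


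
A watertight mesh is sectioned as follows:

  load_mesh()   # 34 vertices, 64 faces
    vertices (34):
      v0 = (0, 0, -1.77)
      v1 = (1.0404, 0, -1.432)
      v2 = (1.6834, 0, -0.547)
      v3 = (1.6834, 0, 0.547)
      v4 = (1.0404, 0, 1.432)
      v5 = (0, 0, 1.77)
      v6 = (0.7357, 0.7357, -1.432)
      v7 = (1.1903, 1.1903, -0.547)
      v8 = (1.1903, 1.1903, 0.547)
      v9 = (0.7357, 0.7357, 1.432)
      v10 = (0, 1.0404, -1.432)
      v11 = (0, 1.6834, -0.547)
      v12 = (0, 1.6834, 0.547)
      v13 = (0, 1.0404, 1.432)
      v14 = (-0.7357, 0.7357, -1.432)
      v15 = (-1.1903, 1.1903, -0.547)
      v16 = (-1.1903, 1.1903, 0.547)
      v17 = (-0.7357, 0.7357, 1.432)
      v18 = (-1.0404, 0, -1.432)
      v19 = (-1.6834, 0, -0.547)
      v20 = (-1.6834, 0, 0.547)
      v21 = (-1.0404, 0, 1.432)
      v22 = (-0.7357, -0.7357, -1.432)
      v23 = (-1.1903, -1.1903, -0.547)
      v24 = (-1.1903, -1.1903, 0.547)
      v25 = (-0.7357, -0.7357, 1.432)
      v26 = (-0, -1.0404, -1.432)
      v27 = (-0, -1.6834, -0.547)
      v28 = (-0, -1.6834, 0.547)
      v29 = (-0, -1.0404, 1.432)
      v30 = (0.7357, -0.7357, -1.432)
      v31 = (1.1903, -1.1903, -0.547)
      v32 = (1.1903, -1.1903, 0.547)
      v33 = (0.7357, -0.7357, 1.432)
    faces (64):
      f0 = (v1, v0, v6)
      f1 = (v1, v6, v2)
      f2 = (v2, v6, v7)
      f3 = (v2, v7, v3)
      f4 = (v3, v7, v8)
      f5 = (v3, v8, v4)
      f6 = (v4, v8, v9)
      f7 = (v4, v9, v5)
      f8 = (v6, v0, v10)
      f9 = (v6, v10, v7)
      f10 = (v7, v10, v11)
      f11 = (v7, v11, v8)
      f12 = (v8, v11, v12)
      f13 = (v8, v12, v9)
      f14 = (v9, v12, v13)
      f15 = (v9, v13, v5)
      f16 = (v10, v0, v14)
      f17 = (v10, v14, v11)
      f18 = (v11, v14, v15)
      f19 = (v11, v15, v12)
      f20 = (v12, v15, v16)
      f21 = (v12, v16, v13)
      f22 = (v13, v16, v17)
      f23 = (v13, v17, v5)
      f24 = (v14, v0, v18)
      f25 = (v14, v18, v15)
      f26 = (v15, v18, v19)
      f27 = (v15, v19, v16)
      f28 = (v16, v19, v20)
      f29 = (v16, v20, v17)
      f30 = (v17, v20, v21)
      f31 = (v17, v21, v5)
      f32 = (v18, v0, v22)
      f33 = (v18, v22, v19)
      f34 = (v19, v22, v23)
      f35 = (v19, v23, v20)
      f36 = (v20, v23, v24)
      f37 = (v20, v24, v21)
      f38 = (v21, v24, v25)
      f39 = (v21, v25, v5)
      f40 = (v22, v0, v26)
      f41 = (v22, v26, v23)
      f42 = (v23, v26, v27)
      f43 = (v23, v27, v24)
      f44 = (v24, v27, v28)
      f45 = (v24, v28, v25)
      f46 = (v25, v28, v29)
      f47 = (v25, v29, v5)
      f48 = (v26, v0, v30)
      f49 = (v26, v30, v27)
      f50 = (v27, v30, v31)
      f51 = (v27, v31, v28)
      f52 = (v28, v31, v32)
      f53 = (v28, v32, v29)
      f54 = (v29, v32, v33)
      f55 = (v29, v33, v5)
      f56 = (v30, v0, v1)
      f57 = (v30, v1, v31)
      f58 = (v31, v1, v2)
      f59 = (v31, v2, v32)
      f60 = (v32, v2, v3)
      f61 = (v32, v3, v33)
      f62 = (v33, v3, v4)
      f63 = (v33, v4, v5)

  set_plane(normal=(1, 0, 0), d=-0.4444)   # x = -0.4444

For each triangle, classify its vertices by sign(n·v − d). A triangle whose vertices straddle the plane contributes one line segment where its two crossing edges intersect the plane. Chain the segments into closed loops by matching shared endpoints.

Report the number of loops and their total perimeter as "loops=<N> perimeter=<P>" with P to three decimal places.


Straddling triangles (20 of 64):
  (v10,v0,v14) [++-] → (-0.4444, 0.4444, -1.56583)–(-0.4444, 0.856346, -1.432)  len=0.4331
  (v10,v14,v11) [+-+] → (-0.4444, 0.856346, -1.432)–(-0.4444, 1.11094, -1.08158)  len=0.4331
  (v11,v14,v15) [+--] → (-0.4444, 1.11094, -1.08158)–(-0.4444, 1.4993, -0.547)  len=0.6608
  (v11,v15,v12) [+-+] → (-0.4444, 1.4993, -0.547)–(-0.4444, 1.4993, 0.138554)  len=0.6856
  (v12,v15,v16) [+--] → (-0.4444, 1.4993, 0.138554)–(-0.4444, 1.4993, 0.547)  len=0.4084
  (v12,v16,v13) [+-+] → (-0.4444, 1.4993, 0.547)–(-0.4444, 1.09637, 1.10158)  len=0.6855
  (v13,v16,v17) [+--] → (-0.4444, 1.09637, 1.10158)–(-0.4444, 0.856346, 1.432)  len=0.4084
  (v13,v17,v5) [+-+] → (-0.4444, 0.856346, 1.432)–(-0.4444, 0.4444, 1.56583)  len=0.4331
  (v14,v0,v18) [-+-] → (-0.4444, 0.4444, -1.56583)–(-0.4444, 0, -1.62563)  len=0.4484
  (v17,v21,v5) [--+] → (-0.4444, 0, 1.62563)–(-0.4444, 0.4444, 1.56583)  len=0.4484
  (v18,v0,v22) [-+-] → (-0.4444, 0, -1.62563)–(-0.4444, -0.4444, -1.56583)  len=0.4484
  (v21,v25,v5) [--+] → (-0.4444, -0.4444, 1.56583)–(-0.4444, 0, 1.62563)  len=0.4484
  (v22,v0,v26) [-++] → (-0.4444, -0.4444, -1.56583)–(-0.4444, -0.856346, -1.432)  len=0.4331
  (v22,v26,v23) [-+-] → (-0.4444, -0.856346, -1.432)–(-0.4444, -1.09637, -1.10158)  len=0.4084
  (v23,v26,v27) [-++] → (-0.4444, -1.09637, -1.10158)–(-0.4444, -1.4993, -0.547)  len=0.6855
  (v23,v27,v24) [-+-] → (-0.4444, -1.4993, -0.547)–(-0.4444, -1.4993, -0.138554)  len=0.4084
  (v24,v27,v28) [-++] → (-0.4444, -1.4993, -0.138554)–(-0.4444, -1.4993, 0.547)  len=0.6856
  (v24,v28,v25) [-+-] → (-0.4444, -1.4993, 0.547)–(-0.4444, -1.11094, 1.08158)  len=0.6608
  (v25,v28,v29) [-++] → (-0.4444, -1.11094, 1.08158)–(-0.4444, -0.856346, 1.432)  len=0.4331
  (v25,v29,v5) [-++] → (-0.4444, -0.856346, 1.432)–(-0.4444, -0.4444, 1.56583)  len=0.4331

Chained into 1 loop(s):
  loop 1: 20 segments, perimeter = 10.0898
Total perimeter = 10.090

loops=1 perimeter=10.090


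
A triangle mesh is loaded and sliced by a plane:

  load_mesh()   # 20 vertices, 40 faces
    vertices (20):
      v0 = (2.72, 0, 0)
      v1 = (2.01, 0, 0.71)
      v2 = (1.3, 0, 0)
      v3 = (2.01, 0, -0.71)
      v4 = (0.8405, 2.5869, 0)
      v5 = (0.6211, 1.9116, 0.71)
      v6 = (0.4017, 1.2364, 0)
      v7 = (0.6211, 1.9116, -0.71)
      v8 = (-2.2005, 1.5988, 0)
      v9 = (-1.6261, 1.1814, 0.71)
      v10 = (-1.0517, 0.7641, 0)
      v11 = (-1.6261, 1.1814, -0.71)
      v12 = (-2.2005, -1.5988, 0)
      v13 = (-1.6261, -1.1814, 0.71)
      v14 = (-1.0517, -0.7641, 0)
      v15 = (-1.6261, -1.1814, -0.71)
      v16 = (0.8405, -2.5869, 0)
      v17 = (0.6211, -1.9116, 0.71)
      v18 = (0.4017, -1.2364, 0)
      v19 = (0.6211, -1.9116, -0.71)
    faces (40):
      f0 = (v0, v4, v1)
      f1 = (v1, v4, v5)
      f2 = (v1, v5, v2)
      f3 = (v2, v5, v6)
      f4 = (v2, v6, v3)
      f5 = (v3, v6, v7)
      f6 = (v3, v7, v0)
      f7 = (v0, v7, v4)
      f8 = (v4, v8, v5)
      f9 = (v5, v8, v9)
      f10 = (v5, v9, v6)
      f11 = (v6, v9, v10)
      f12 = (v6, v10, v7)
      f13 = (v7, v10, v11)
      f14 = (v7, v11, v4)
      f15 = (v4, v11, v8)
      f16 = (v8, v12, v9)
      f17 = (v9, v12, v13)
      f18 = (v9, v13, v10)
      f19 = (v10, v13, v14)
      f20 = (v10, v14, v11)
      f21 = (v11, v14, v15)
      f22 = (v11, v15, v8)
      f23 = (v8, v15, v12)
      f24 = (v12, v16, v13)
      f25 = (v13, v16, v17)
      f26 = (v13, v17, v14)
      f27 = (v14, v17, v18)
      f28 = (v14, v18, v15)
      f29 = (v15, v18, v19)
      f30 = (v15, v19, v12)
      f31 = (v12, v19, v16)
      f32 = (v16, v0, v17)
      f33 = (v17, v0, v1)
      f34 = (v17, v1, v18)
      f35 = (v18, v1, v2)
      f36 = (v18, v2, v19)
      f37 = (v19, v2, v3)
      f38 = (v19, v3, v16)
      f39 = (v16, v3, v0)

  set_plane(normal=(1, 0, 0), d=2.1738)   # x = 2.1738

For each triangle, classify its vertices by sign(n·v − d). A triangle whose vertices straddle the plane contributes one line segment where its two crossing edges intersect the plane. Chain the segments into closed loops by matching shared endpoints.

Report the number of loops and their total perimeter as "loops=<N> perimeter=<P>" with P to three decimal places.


Straddling triangles (6 of 40):
  (v0,v4,v1) [+--] → (2.1738, 0.751777, 0)–(2.1738, 0, 0.5462)  len=0.9292
  (v3,v7,v0) [--+] → (2.1738, 0.497459, -0.184764)–(2.1738, 0, -0.5462)  len=0.6149
  (v0,v7,v4) [+--] → (2.1738, 0.497459, -0.184764)–(2.1738, 0.751777, 0)  len=0.3143
  (v16,v0,v17) [-+-] → (2.1738, -0.751777, 0)–(2.1738, -0.497459, 0.184764)  len=0.3143
  (v17,v0,v1) [-+-] → (2.1738, -0.497459, 0.184764)–(2.1738, 0, 0.5462)  len=0.6149
  (v16,v3,v0) [--+] → (2.1738, 0, -0.5462)–(2.1738, -0.751777, 0)  len=0.9292

Chained into 1 loop(s):
  loop 1: 6 segments, perimeter = 3.7170
Total perimeter = 3.717

loops=1 perimeter=3.717
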